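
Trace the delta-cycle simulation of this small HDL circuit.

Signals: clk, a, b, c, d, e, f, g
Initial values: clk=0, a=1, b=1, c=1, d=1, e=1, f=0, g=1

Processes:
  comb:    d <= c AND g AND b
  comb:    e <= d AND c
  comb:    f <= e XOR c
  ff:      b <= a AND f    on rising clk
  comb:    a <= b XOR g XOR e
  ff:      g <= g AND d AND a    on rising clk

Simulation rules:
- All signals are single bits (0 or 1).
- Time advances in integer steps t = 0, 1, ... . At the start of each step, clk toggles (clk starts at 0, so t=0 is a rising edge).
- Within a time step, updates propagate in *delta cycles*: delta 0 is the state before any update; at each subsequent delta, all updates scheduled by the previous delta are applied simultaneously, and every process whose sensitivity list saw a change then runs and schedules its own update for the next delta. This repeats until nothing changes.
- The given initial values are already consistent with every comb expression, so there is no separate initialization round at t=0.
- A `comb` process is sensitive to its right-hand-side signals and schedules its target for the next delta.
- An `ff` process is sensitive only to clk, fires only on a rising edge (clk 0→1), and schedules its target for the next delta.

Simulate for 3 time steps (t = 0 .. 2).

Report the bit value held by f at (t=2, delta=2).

1

t=0 Δ0: e=1 b=1 a=1 d=1 g=1 f=0 c=1 clk=0
  Δ1: clk:0→1
  Δ2: b:1→0
  Δ3: a:1→0, d:1→0
  Δ4: e:1→0
  Δ5: a:0→1, f:0→1
  (5Δ to stable)
t=1 Δ0: e=0 b=0 a=1 d=0 g=1 f=1 c=1 clk=1
  Δ1: clk:1→0
  (1Δ to stable)
t=2 Δ0: e=0 b=0 a=1 d=0 g=1 f=1 c=1 clk=0
  Δ1: clk:0→1
  Δ2: b:0→1, g:1→0
  (2Δ to stable)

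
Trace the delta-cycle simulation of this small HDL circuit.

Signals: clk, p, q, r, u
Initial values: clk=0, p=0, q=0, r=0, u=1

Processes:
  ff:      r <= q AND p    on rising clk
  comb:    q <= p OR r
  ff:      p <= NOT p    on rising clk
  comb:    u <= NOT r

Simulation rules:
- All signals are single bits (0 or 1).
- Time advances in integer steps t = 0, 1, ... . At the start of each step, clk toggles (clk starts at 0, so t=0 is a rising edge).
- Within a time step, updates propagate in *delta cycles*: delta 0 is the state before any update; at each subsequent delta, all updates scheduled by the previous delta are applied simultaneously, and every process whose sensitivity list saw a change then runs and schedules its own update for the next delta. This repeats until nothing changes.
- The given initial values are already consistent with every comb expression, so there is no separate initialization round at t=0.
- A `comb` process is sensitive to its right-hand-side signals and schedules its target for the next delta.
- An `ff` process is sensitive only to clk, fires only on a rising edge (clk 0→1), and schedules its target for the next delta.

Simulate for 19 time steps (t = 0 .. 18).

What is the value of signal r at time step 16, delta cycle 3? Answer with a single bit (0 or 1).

0

t0.Δ0 clk=0 r=0 u=1 q=0 p=0
t0.Δ1 clk=1 r=0 u=1 q=0 p=0
t0.Δ2 clk=1 r=0 u=1 q=0 p=1
t0.Δ3 clk=1 r=0 u=1 q=1 p=1
t1.Δ0 clk=1 r=0 u=1 q=1 p=1
t1.Δ1 clk=0 r=0 u=1 q=1 p=1
t2.Δ0 clk=0 r=0 u=1 q=1 p=1
t2.Δ1 clk=1 r=0 u=1 q=1 p=1
t2.Δ2 clk=1 r=1 u=1 q=1 p=0
t2.Δ3 clk=1 r=1 u=0 q=1 p=0
t3.Δ0 clk=1 r=1 u=0 q=1 p=0
t3.Δ1 clk=0 r=1 u=0 q=1 p=0
t4.Δ0 clk=0 r=1 u=0 q=1 p=0
t4.Δ1 clk=1 r=1 u=0 q=1 p=0
t4.Δ2 clk=1 r=0 u=0 q=1 p=1
t4.Δ3 clk=1 r=0 u=1 q=1 p=1
t5.Δ0 clk=1 r=0 u=1 q=1 p=1
t5.Δ1 clk=0 r=0 u=1 q=1 p=1
t6.Δ0 clk=0 r=0 u=1 q=1 p=1
t6.Δ1 clk=1 r=0 u=1 q=1 p=1
t6.Δ2 clk=1 r=1 u=1 q=1 p=0
t6.Δ3 clk=1 r=1 u=0 q=1 p=0
t7.Δ0 clk=1 r=1 u=0 q=1 p=0
t7.Δ1 clk=0 r=1 u=0 q=1 p=0
t8.Δ0 clk=0 r=1 u=0 q=1 p=0
t8.Δ1 clk=1 r=1 u=0 q=1 p=0
t8.Δ2 clk=1 r=0 u=0 q=1 p=1
t8.Δ3 clk=1 r=0 u=1 q=1 p=1
t9.Δ0 clk=1 r=0 u=1 q=1 p=1
t9.Δ1 clk=0 r=0 u=1 q=1 p=1
t10.Δ0 clk=0 r=0 u=1 q=1 p=1
t10.Δ1 clk=1 r=0 u=1 q=1 p=1
t10.Δ2 clk=1 r=1 u=1 q=1 p=0
t10.Δ3 clk=1 r=1 u=0 q=1 p=0
t11.Δ0 clk=1 r=1 u=0 q=1 p=0
t11.Δ1 clk=0 r=1 u=0 q=1 p=0
t12.Δ0 clk=0 r=1 u=0 q=1 p=0
t12.Δ1 clk=1 r=1 u=0 q=1 p=0
t12.Δ2 clk=1 r=0 u=0 q=1 p=1
t12.Δ3 clk=1 r=0 u=1 q=1 p=1
t13.Δ0 clk=1 r=0 u=1 q=1 p=1
t13.Δ1 clk=0 r=0 u=1 q=1 p=1
t14.Δ0 clk=0 r=0 u=1 q=1 p=1
t14.Δ1 clk=1 r=0 u=1 q=1 p=1
t14.Δ2 clk=1 r=1 u=1 q=1 p=0
t14.Δ3 clk=1 r=1 u=0 q=1 p=0
t15.Δ0 clk=1 r=1 u=0 q=1 p=0
t15.Δ1 clk=0 r=1 u=0 q=1 p=0
t16.Δ0 clk=0 r=1 u=0 q=1 p=0
t16.Δ1 clk=1 r=1 u=0 q=1 p=0
t16.Δ2 clk=1 r=0 u=0 q=1 p=1
t16.Δ3 clk=1 r=0 u=1 q=1 p=1
t17.Δ0 clk=1 r=0 u=1 q=1 p=1
t17.Δ1 clk=0 r=0 u=1 q=1 p=1
t18.Δ0 clk=0 r=0 u=1 q=1 p=1
t18.Δ1 clk=1 r=0 u=1 q=1 p=1
t18.Δ2 clk=1 r=1 u=1 q=1 p=0
t18.Δ3 clk=1 r=1 u=0 q=1 p=0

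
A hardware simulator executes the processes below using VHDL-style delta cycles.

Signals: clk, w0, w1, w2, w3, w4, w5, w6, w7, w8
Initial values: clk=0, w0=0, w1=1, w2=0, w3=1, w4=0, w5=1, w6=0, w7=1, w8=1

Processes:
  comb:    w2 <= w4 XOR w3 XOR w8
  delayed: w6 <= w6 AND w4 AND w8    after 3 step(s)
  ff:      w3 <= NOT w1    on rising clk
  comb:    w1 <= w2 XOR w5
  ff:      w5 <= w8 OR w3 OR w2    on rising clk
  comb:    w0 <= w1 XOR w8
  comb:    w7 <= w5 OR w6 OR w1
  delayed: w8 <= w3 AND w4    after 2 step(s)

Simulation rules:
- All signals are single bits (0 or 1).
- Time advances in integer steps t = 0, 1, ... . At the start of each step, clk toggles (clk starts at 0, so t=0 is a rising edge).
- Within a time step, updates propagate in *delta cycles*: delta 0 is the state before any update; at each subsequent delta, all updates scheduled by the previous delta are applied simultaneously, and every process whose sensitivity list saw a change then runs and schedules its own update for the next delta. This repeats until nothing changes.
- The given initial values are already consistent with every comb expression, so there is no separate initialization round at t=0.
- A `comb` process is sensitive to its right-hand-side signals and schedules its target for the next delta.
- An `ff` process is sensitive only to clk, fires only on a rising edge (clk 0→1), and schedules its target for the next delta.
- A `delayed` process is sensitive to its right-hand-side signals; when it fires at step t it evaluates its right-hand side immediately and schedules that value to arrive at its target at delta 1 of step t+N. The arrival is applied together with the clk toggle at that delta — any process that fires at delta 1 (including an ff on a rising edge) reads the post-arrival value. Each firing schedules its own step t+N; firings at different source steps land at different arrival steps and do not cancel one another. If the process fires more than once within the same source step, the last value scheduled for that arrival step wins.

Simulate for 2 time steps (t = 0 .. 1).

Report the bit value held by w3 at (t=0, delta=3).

0

t0.Δ0 w1=1 w4=0 w8=1 w5=1 w3=1 w6=0 w2=0 w0=0 w7=1 clk=0
t0.Δ1 w1=1 w4=0 w8=1 w5=1 w3=1 w6=0 w2=0 w0=0 w7=1 clk=1
t0.Δ2 w1=1 w4=0 w8=1 w5=1 w3=0 w6=0 w2=0 w0=0 w7=1 clk=1
t0.Δ3 w1=1 w4=0 w8=1 w5=1 w3=0 w6=0 w2=1 w0=0 w7=1 clk=1
t0.Δ4 w1=0 w4=0 w8=1 w5=1 w3=0 w6=0 w2=1 w0=0 w7=1 clk=1
t0.Δ5 w1=0 w4=0 w8=1 w5=1 w3=0 w6=0 w2=1 w0=1 w7=1 clk=1
t1.Δ0 w1=0 w4=0 w8=1 w5=1 w3=0 w6=0 w2=1 w0=1 w7=1 clk=1
t1.Δ1 w1=0 w4=0 w8=1 w5=1 w3=0 w6=0 w2=1 w0=1 w7=1 clk=0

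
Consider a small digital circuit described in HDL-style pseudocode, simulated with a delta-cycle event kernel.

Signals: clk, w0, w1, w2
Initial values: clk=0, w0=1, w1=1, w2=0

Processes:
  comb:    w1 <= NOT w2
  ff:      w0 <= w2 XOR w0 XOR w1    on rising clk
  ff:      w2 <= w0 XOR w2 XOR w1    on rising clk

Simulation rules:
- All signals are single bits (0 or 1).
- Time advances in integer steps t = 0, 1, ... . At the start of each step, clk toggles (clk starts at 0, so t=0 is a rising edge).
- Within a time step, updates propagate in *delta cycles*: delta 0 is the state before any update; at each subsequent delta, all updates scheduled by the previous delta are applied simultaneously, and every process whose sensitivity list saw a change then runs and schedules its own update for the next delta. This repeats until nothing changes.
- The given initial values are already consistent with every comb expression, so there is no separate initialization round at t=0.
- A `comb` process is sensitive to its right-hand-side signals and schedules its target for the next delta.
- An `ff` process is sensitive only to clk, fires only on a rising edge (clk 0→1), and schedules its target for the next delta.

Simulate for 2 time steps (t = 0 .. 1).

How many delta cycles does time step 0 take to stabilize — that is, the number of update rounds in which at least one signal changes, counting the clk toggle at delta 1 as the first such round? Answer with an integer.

[bits: clk,w1,w2,w0]
t=0: Δ0=0101 Δ1=1101 Δ2=1100 | 2Δ
t=1: Δ0=1100 Δ1=0100 | 1Δ

2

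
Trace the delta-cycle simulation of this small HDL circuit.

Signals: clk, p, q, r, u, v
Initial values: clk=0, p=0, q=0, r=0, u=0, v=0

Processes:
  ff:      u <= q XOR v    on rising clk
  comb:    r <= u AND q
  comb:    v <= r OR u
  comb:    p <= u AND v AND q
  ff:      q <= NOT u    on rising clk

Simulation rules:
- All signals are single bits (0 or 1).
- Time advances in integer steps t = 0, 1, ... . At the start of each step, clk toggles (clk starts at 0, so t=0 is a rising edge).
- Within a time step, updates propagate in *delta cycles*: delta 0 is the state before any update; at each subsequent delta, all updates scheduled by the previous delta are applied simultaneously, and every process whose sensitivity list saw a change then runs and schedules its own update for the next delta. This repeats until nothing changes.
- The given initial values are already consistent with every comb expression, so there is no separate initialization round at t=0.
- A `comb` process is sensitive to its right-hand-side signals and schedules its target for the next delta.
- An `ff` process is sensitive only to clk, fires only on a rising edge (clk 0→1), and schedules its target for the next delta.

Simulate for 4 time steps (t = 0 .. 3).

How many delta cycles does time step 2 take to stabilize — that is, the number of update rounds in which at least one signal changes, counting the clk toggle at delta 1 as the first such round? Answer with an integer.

t=0 Δ0: q=0 clk=0 p=0 r=0 u=0 v=0
  Δ1: clk:0→1
  Δ2: q:0→1
  (2Δ to stable)
t=1 Δ0: q=1 clk=1 p=0 r=0 u=0 v=0
  Δ1: clk:1→0
  (1Δ to stable)
t=2 Δ0: q=1 clk=0 p=0 r=0 u=0 v=0
  Δ1: clk:0→1
  Δ2: u:0→1
  Δ3: r:0→1, v:0→1
  Δ4: p:0→1
  (4Δ to stable)
t=3 Δ0: q=1 clk=1 p=1 r=1 u=1 v=1
  Δ1: clk:1→0
  (1Δ to stable)

4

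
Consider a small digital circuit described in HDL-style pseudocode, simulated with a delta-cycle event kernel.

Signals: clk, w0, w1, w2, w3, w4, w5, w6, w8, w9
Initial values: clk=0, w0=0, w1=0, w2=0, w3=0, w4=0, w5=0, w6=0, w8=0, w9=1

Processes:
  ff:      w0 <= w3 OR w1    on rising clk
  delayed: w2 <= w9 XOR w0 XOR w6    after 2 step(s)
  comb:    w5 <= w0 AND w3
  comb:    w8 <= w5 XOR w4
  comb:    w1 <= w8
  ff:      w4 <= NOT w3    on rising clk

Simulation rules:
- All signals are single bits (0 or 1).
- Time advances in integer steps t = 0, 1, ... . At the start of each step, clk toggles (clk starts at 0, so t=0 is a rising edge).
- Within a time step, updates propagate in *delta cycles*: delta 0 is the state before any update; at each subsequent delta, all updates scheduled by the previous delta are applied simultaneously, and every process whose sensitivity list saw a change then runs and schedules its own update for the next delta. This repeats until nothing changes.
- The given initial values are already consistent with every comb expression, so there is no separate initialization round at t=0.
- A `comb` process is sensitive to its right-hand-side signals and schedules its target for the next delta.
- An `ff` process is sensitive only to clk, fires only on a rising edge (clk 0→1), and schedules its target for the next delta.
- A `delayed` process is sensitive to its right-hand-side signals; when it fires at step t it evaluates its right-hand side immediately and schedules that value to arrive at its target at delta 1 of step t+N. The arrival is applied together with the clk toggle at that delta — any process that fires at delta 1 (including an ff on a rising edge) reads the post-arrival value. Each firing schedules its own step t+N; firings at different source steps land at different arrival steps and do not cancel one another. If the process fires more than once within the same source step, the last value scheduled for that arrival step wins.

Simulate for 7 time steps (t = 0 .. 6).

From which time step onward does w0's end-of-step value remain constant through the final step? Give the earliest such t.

t0.Δ0 w1=0 w3=0 w2=0 w4=0 w5=0 w0=0 w6=0 clk=0 w9=1 w8=0
t0.Δ1 w1=0 w3=0 w2=0 w4=0 w5=0 w0=0 w6=0 clk=1 w9=1 w8=0
t0.Δ2 w1=0 w3=0 w2=0 w4=1 w5=0 w0=0 w6=0 clk=1 w9=1 w8=0
t0.Δ3 w1=0 w3=0 w2=0 w4=1 w5=0 w0=0 w6=0 clk=1 w9=1 w8=1
t0.Δ4 w1=1 w3=0 w2=0 w4=1 w5=0 w0=0 w6=0 clk=1 w9=1 w8=1
t1.Δ0 w1=1 w3=0 w2=0 w4=1 w5=0 w0=0 w6=0 clk=1 w9=1 w8=1
t1.Δ1 w1=1 w3=0 w2=0 w4=1 w5=0 w0=0 w6=0 clk=0 w9=1 w8=1
t2.Δ0 w1=1 w3=0 w2=0 w4=1 w5=0 w0=0 w6=0 clk=0 w9=1 w8=1
t2.Δ1 w1=1 w3=0 w2=0 w4=1 w5=0 w0=0 w6=0 clk=1 w9=1 w8=1
t2.Δ2 w1=1 w3=0 w2=0 w4=1 w5=0 w0=1 w6=0 clk=1 w9=1 w8=1
t3.Δ0 w1=1 w3=0 w2=0 w4=1 w5=0 w0=1 w6=0 clk=1 w9=1 w8=1
t3.Δ1 w1=1 w3=0 w2=0 w4=1 w5=0 w0=1 w6=0 clk=0 w9=1 w8=1
t4.Δ0 w1=1 w3=0 w2=0 w4=1 w5=0 w0=1 w6=0 clk=0 w9=1 w8=1
t4.Δ1 w1=1 w3=0 w2=0 w4=1 w5=0 w0=1 w6=0 clk=1 w9=1 w8=1
t5.Δ0 w1=1 w3=0 w2=0 w4=1 w5=0 w0=1 w6=0 clk=1 w9=1 w8=1
t5.Δ1 w1=1 w3=0 w2=0 w4=1 w5=0 w0=1 w6=0 clk=0 w9=1 w8=1
t6.Δ0 w1=1 w3=0 w2=0 w4=1 w5=0 w0=1 w6=0 clk=0 w9=1 w8=1
t6.Δ1 w1=1 w3=0 w2=0 w4=1 w5=0 w0=1 w6=0 clk=1 w9=1 w8=1

2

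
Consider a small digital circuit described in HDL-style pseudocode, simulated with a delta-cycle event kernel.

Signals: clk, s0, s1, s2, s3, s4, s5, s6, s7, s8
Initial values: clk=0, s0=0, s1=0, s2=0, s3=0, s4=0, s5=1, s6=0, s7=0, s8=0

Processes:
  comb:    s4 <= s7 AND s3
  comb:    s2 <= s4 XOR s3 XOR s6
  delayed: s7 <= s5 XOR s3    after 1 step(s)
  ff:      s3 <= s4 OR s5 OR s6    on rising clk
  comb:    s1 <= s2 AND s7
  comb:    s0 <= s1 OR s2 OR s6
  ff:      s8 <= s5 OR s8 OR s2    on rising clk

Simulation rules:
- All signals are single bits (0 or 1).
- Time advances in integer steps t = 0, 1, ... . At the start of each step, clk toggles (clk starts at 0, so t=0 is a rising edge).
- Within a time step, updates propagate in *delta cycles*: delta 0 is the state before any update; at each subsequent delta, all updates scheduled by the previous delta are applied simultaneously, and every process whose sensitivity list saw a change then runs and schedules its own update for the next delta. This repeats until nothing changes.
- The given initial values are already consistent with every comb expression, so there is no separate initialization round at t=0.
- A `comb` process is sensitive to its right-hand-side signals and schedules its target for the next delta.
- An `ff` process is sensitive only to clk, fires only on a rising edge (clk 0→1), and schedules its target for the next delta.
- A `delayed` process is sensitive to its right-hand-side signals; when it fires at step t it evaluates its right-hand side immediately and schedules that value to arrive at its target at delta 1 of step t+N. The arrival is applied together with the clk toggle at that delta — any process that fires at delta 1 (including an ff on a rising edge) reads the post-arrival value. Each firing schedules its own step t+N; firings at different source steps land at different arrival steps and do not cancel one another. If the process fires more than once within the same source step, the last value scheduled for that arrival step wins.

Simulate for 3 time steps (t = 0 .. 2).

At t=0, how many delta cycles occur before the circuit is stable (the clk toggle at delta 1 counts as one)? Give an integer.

[bits: s5,s8,s0,s4,s7,s3,s1,s6,clk,s2]
t=0: Δ0=1000000000 Δ1=1000000010 Δ2=1100010010 Δ3=1100010011 Δ4=1110010011 | 4Δ
t=1: Δ0=1110010011 Δ1=1110010001 | 1Δ
t=2: Δ0=1110010001 Δ1=1110010011 | 1Δ

4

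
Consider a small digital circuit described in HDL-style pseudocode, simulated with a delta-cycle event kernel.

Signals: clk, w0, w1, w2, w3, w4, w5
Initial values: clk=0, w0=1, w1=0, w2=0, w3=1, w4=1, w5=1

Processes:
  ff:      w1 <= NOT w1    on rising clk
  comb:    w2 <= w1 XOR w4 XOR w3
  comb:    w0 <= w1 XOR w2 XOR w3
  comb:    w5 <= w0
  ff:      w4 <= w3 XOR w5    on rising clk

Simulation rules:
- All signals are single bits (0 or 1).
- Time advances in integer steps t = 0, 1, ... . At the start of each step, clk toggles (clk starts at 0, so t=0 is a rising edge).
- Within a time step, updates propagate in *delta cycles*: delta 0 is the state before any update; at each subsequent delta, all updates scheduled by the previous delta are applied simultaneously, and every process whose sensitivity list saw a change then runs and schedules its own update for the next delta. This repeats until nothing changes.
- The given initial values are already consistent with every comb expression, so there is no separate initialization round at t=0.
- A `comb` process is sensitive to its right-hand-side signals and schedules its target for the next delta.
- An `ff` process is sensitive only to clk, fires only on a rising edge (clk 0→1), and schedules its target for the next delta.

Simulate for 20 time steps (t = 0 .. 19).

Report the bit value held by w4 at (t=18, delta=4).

1

t=0 Δ0: w1=0 w3=1 w5=1 w0=1 w4=1 clk=0 w2=0
  Δ1: clk:0→1
  Δ2: w1:0→1, w4:1→0
  Δ3: w0:1→0
  Δ4: w5:1→0
  (4Δ to stable)
t=1 Δ0: w1=1 w3=1 w5=0 w0=0 w4=0 clk=1 w2=0
  Δ1: clk:1→0
  (1Δ to stable)
t=2 Δ0: w1=1 w3=1 w5=0 w0=0 w4=0 clk=0 w2=0
  Δ1: clk:0→1
  Δ2: w1:1→0, w4:0→1
  Δ3: w0:0→1
  Δ4: w5:0→1
  (4Δ to stable)
t=3 Δ0: w1=0 w3=1 w5=1 w0=1 w4=1 clk=1 w2=0
  Δ1: clk:1→0
  (1Δ to stable)
t=4 Δ0: w1=0 w3=1 w5=1 w0=1 w4=1 clk=0 w2=0
  Δ1: clk:0→1
  Δ2: w1:0→1, w4:1→0
  Δ3: w0:1→0
  Δ4: w5:1→0
  (4Δ to stable)
t=5 Δ0: w1=1 w3=1 w5=0 w0=0 w4=0 clk=1 w2=0
  Δ1: clk:1→0
  (1Δ to stable)
t=6 Δ0: w1=1 w3=1 w5=0 w0=0 w4=0 clk=0 w2=0
  Δ1: clk:0→1
  Δ2: w1:1→0, w4:0→1
  Δ3: w0:0→1
  Δ4: w5:0→1
  (4Δ to stable)
t=7 Δ0: w1=0 w3=1 w5=1 w0=1 w4=1 clk=1 w2=0
  Δ1: clk:1→0
  (1Δ to stable)
t=8 Δ0: w1=0 w3=1 w5=1 w0=1 w4=1 clk=0 w2=0
  Δ1: clk:0→1
  Δ2: w1:0→1, w4:1→0
  Δ3: w0:1→0
  Δ4: w5:1→0
  (4Δ to stable)
t=9 Δ0: w1=1 w3=1 w5=0 w0=0 w4=0 clk=1 w2=0
  Δ1: clk:1→0
  (1Δ to stable)
t=10 Δ0: w1=1 w3=1 w5=0 w0=0 w4=0 clk=0 w2=0
  Δ1: clk:0→1
  Δ2: w1:1→0, w4:0→1
  Δ3: w0:0→1
  Δ4: w5:0→1
  (4Δ to stable)
t=11 Δ0: w1=0 w3=1 w5=1 w0=1 w4=1 clk=1 w2=0
  Δ1: clk:1→0
  (1Δ to stable)
t=12 Δ0: w1=0 w3=1 w5=1 w0=1 w4=1 clk=0 w2=0
  Δ1: clk:0→1
  Δ2: w1:0→1, w4:1→0
  Δ3: w0:1→0
  Δ4: w5:1→0
  (4Δ to stable)
t=13 Δ0: w1=1 w3=1 w5=0 w0=0 w4=0 clk=1 w2=0
  Δ1: clk:1→0
  (1Δ to stable)
t=14 Δ0: w1=1 w3=1 w5=0 w0=0 w4=0 clk=0 w2=0
  Δ1: clk:0→1
  Δ2: w1:1→0, w4:0→1
  Δ3: w0:0→1
  Δ4: w5:0→1
  (4Δ to stable)
t=15 Δ0: w1=0 w3=1 w5=1 w0=1 w4=1 clk=1 w2=0
  Δ1: clk:1→0
  (1Δ to stable)
t=16 Δ0: w1=0 w3=1 w5=1 w0=1 w4=1 clk=0 w2=0
  Δ1: clk:0→1
  Δ2: w1:0→1, w4:1→0
  Δ3: w0:1→0
  Δ4: w5:1→0
  (4Δ to stable)
t=17 Δ0: w1=1 w3=1 w5=0 w0=0 w4=0 clk=1 w2=0
  Δ1: clk:1→0
  (1Δ to stable)
t=18 Δ0: w1=1 w3=1 w5=0 w0=0 w4=0 clk=0 w2=0
  Δ1: clk:0→1
  Δ2: w1:1→0, w4:0→1
  Δ3: w0:0→1
  Δ4: w5:0→1
  (4Δ to stable)
t=19 Δ0: w1=0 w3=1 w5=1 w0=1 w4=1 clk=1 w2=0
  Δ1: clk:1→0
  (1Δ to stable)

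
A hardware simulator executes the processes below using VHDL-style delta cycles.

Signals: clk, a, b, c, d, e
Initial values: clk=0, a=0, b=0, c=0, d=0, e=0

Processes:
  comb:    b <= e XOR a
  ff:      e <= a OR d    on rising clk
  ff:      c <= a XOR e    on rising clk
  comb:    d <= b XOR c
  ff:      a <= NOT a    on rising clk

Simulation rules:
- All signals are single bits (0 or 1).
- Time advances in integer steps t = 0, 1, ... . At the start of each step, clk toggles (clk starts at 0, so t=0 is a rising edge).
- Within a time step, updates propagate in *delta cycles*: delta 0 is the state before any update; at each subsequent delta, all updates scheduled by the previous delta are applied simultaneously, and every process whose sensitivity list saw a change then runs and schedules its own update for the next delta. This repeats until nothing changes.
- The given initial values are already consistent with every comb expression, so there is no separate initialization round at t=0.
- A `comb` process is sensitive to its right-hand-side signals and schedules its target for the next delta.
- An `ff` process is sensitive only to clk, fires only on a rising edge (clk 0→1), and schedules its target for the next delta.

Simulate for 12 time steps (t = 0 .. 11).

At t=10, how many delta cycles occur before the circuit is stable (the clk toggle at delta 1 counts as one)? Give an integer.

2

t0.Δ0 a=0 b=0 e=0 clk=0 d=0 c=0
t0.Δ1 a=0 b=0 e=0 clk=1 d=0 c=0
t0.Δ2 a=1 b=0 e=0 clk=1 d=0 c=0
t0.Δ3 a=1 b=1 e=0 clk=1 d=0 c=0
t0.Δ4 a=1 b=1 e=0 clk=1 d=1 c=0
t1.Δ0 a=1 b=1 e=0 clk=1 d=1 c=0
t1.Δ1 a=1 b=1 e=0 clk=0 d=1 c=0
t2.Δ0 a=1 b=1 e=0 clk=0 d=1 c=0
t2.Δ1 a=1 b=1 e=0 clk=1 d=1 c=0
t2.Δ2 a=0 b=1 e=1 clk=1 d=1 c=1
t2.Δ3 a=0 b=1 e=1 clk=1 d=0 c=1
t3.Δ0 a=0 b=1 e=1 clk=1 d=0 c=1
t3.Δ1 a=0 b=1 e=1 clk=0 d=0 c=1
t4.Δ0 a=0 b=1 e=1 clk=0 d=0 c=1
t4.Δ1 a=0 b=1 e=1 clk=1 d=0 c=1
t4.Δ2 a=1 b=1 e=0 clk=1 d=0 c=1
t5.Δ0 a=1 b=1 e=0 clk=1 d=0 c=1
t5.Δ1 a=1 b=1 e=0 clk=0 d=0 c=1
t6.Δ0 a=1 b=1 e=0 clk=0 d=0 c=1
t6.Δ1 a=1 b=1 e=0 clk=1 d=0 c=1
t6.Δ2 a=0 b=1 e=1 clk=1 d=0 c=1
t7.Δ0 a=0 b=1 e=1 clk=1 d=0 c=1
t7.Δ1 a=0 b=1 e=1 clk=0 d=0 c=1
t8.Δ0 a=0 b=1 e=1 clk=0 d=0 c=1
t8.Δ1 a=0 b=1 e=1 clk=1 d=0 c=1
t8.Δ2 a=1 b=1 e=0 clk=1 d=0 c=1
t9.Δ0 a=1 b=1 e=0 clk=1 d=0 c=1
t9.Δ1 a=1 b=1 e=0 clk=0 d=0 c=1
t10.Δ0 a=1 b=1 e=0 clk=0 d=0 c=1
t10.Δ1 a=1 b=1 e=0 clk=1 d=0 c=1
t10.Δ2 a=0 b=1 e=1 clk=1 d=0 c=1
t11.Δ0 a=0 b=1 e=1 clk=1 d=0 c=1
t11.Δ1 a=0 b=1 e=1 clk=0 d=0 c=1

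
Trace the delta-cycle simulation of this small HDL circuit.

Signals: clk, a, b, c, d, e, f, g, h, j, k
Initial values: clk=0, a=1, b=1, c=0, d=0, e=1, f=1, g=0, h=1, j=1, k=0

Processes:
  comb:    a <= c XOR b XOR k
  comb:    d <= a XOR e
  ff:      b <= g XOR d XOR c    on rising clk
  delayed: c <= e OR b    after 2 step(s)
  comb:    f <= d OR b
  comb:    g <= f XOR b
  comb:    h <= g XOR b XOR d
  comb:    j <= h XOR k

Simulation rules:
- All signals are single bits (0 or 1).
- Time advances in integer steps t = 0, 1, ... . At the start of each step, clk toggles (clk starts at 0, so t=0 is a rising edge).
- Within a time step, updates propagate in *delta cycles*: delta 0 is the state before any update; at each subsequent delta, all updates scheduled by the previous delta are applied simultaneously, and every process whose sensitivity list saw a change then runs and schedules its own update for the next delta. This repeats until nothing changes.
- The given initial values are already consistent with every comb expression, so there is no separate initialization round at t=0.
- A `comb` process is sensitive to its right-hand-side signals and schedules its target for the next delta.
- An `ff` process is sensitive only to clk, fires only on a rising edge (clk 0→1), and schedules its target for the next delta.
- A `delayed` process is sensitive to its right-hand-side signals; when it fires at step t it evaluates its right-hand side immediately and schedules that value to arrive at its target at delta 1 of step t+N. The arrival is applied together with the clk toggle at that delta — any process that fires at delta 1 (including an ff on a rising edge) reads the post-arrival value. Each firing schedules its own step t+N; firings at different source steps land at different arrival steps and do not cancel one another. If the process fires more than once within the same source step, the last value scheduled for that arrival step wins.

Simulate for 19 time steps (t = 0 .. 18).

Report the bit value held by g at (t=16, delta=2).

0

[bits: g,c,e,clk,k,a,j,f,b,h,d]
t=0: Δ0=00100111110 Δ1=00110111110 Δ2=00110111010 Δ3=10110010000 Δ4=00110000011 Δ5=00110011011 Δ6=10110011011 Δ7=10110011001 Δ8=10110001001 | 8Δ
t=1: Δ0=10110001001 Δ1=10100001001 | 1Δ
t=2: Δ0=10100001001 Δ1=11110001001 Δ2=11110101101 Δ3=01110001110 Δ4=01110011111 Δ5=01110011101 Δ6=01110001101 | 6Δ
t=3: Δ0=01110001101 Δ1=01100001101 | 1Δ
t=4: Δ0=01100001101 Δ1=01110001101 Δ2=01110001001 Δ3=11110101011 Δ4=11110111000 Δ5=11110100010 Δ6=01110110010 Δ7=01110110000 Δ8=01110100000 | 8Δ
t=5: Δ0=01110100000 Δ1=01100100000 | 1Δ
t=6: Δ0=01100100000 Δ1=01110100000 Δ2=01110100100 Δ3=11110001110 Δ4=01110011101 Δ5=01110001101 | 5Δ
t=7: Δ0=01110001101 Δ1=01100001101 | 1Δ
t=8: Δ0=01100001101 Δ1=01110001101 Δ2=01110001001 Δ3=11110101011 Δ4=11110111000 Δ5=11110100010 Δ6=01110110010 Δ7=01110110000 Δ8=01110100000 | 8Δ
t=9: Δ0=01110100000 Δ1=01100100000 | 1Δ
t=10: Δ0=01100100000 Δ1=01110100000 Δ2=01110100100 Δ3=11110001110 Δ4=01110011101 Δ5=01110001101 | 5Δ
t=11: Δ0=01110001101 Δ1=01100001101 | 1Δ
t=12: Δ0=01100001101 Δ1=01110001101 Δ2=01110001001 Δ3=11110101011 Δ4=11110111000 Δ5=11110100010 Δ6=01110110010 Δ7=01110110000 Δ8=01110100000 | 8Δ
t=13: Δ0=01110100000 Δ1=01100100000 | 1Δ
t=14: Δ0=01100100000 Δ1=01110100000 Δ2=01110100100 Δ3=11110001110 Δ4=01110011101 Δ5=01110001101 | 5Δ
t=15: Δ0=01110001101 Δ1=01100001101 | 1Δ
t=16: Δ0=01100001101 Δ1=01110001101 Δ2=01110001001 Δ3=11110101011 Δ4=11110111000 Δ5=11110100010 Δ6=01110110010 Δ7=01110110000 Δ8=01110100000 | 8Δ
t=17: Δ0=01110100000 Δ1=01100100000 | 1Δ
t=18: Δ0=01100100000 Δ1=01110100000 Δ2=01110100100 Δ3=11110001110 Δ4=01110011101 Δ5=01110001101 | 5Δ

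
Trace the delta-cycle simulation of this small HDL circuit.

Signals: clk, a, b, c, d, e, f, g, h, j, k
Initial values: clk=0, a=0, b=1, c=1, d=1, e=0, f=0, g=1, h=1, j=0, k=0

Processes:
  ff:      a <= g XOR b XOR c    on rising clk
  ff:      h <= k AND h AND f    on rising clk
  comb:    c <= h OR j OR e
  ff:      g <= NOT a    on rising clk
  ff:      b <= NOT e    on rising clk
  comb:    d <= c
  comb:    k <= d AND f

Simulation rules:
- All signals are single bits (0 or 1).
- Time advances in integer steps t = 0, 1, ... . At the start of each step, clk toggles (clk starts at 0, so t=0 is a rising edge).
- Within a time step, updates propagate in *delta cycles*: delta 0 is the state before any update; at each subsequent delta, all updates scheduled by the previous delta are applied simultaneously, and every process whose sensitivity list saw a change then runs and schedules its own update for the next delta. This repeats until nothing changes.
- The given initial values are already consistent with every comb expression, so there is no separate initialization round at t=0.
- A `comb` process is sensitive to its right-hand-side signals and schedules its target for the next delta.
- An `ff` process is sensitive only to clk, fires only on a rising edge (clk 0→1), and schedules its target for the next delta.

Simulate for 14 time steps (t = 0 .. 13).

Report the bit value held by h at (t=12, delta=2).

0

[bits: h,f,c,k,d,j,g,e,a,clk,b]
t=0: Δ0=10101010001 Δ1=10101010011 Δ2=00101010111 Δ3=00001010111 Δ4=00000010111 | 4Δ
t=1: Δ0=00000010111 Δ1=00000010101 | 1Δ
t=2: Δ0=00000010101 Δ1=00000010111 Δ2=00000000011 | 2Δ
t=3: Δ0=00000000011 Δ1=00000000001 | 1Δ
t=4: Δ0=00000000001 Δ1=00000000011 Δ2=00000010111 | 2Δ
t=5: Δ0=00000010111 Δ1=00000010101 | 1Δ
t=6: Δ0=00000010101 Δ1=00000010111 Δ2=00000000011 | 2Δ
t=7: Δ0=00000000011 Δ1=00000000001 | 1Δ
t=8: Δ0=00000000001 Δ1=00000000011 Δ2=00000010111 | 2Δ
t=9: Δ0=00000010111 Δ1=00000010101 | 1Δ
t=10: Δ0=00000010101 Δ1=00000010111 Δ2=00000000011 | 2Δ
t=11: Δ0=00000000011 Δ1=00000000001 | 1Δ
t=12: Δ0=00000000001 Δ1=00000000011 Δ2=00000010111 | 2Δ
t=13: Δ0=00000010111 Δ1=00000010101 | 1Δ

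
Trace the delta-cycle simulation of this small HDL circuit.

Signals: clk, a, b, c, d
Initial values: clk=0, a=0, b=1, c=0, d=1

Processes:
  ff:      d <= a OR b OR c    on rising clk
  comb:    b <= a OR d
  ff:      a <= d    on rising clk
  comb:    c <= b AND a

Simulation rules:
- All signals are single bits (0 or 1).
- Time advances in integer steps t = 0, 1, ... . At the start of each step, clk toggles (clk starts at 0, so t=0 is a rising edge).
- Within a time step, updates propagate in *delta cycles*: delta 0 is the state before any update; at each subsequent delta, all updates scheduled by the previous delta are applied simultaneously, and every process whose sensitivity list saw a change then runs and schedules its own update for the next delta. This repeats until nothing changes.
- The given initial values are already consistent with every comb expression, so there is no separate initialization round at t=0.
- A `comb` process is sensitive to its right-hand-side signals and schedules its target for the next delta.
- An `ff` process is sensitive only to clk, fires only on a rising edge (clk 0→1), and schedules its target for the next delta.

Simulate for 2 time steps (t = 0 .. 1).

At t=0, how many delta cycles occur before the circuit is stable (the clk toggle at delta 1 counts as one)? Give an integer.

t0.Δ0 clk=0 b=1 d=1 a=0 c=0
t0.Δ1 clk=1 b=1 d=1 a=0 c=0
t0.Δ2 clk=1 b=1 d=1 a=1 c=0
t0.Δ3 clk=1 b=1 d=1 a=1 c=1
t1.Δ0 clk=1 b=1 d=1 a=1 c=1
t1.Δ1 clk=0 b=1 d=1 a=1 c=1

3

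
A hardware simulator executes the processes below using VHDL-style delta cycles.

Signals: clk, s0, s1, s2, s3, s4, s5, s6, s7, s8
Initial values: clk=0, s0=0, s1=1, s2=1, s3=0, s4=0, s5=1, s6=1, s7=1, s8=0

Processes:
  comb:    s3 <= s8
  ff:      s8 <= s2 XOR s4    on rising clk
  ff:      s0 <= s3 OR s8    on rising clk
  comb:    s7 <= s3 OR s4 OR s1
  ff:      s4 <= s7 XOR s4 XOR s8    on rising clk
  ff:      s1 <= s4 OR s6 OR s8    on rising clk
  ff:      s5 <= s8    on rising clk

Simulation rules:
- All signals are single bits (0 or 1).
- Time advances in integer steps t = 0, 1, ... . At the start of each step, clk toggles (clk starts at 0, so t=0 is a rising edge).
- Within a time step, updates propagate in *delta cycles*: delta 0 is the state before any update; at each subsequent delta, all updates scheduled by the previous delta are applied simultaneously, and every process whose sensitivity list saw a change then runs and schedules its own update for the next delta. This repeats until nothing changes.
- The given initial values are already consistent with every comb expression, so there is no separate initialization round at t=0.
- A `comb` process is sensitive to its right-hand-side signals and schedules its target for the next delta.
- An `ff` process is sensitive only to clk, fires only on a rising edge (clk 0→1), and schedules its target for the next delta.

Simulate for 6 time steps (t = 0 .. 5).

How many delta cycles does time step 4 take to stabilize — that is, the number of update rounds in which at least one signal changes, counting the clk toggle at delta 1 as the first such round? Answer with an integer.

2

t0.Δ0 s2=1 s5=1 s4=0 s1=1 s0=0 s8=0 s6=1 s3=0 clk=0 s7=1
t0.Δ1 s2=1 s5=1 s4=0 s1=1 s0=0 s8=0 s6=1 s3=0 clk=1 s7=1
t0.Δ2 s2=1 s5=0 s4=1 s1=1 s0=0 s8=1 s6=1 s3=0 clk=1 s7=1
t0.Δ3 s2=1 s5=0 s4=1 s1=1 s0=0 s8=1 s6=1 s3=1 clk=1 s7=1
t1.Δ0 s2=1 s5=0 s4=1 s1=1 s0=0 s8=1 s6=1 s3=1 clk=1 s7=1
t1.Δ1 s2=1 s5=0 s4=1 s1=1 s0=0 s8=1 s6=1 s3=1 clk=0 s7=1
t2.Δ0 s2=1 s5=0 s4=1 s1=1 s0=0 s8=1 s6=1 s3=1 clk=0 s7=1
t2.Δ1 s2=1 s5=0 s4=1 s1=1 s0=0 s8=1 s6=1 s3=1 clk=1 s7=1
t2.Δ2 s2=1 s5=1 s4=1 s1=1 s0=1 s8=0 s6=1 s3=1 clk=1 s7=1
t2.Δ3 s2=1 s5=1 s4=1 s1=1 s0=1 s8=0 s6=1 s3=0 clk=1 s7=1
t3.Δ0 s2=1 s5=1 s4=1 s1=1 s0=1 s8=0 s6=1 s3=0 clk=1 s7=1
t3.Δ1 s2=1 s5=1 s4=1 s1=1 s0=1 s8=0 s6=1 s3=0 clk=0 s7=1
t4.Δ0 s2=1 s5=1 s4=1 s1=1 s0=1 s8=0 s6=1 s3=0 clk=0 s7=1
t4.Δ1 s2=1 s5=1 s4=1 s1=1 s0=1 s8=0 s6=1 s3=0 clk=1 s7=1
t4.Δ2 s2=1 s5=0 s4=0 s1=1 s0=0 s8=0 s6=1 s3=0 clk=1 s7=1
t5.Δ0 s2=1 s5=0 s4=0 s1=1 s0=0 s8=0 s6=1 s3=0 clk=1 s7=1
t5.Δ1 s2=1 s5=0 s4=0 s1=1 s0=0 s8=0 s6=1 s3=0 clk=0 s7=1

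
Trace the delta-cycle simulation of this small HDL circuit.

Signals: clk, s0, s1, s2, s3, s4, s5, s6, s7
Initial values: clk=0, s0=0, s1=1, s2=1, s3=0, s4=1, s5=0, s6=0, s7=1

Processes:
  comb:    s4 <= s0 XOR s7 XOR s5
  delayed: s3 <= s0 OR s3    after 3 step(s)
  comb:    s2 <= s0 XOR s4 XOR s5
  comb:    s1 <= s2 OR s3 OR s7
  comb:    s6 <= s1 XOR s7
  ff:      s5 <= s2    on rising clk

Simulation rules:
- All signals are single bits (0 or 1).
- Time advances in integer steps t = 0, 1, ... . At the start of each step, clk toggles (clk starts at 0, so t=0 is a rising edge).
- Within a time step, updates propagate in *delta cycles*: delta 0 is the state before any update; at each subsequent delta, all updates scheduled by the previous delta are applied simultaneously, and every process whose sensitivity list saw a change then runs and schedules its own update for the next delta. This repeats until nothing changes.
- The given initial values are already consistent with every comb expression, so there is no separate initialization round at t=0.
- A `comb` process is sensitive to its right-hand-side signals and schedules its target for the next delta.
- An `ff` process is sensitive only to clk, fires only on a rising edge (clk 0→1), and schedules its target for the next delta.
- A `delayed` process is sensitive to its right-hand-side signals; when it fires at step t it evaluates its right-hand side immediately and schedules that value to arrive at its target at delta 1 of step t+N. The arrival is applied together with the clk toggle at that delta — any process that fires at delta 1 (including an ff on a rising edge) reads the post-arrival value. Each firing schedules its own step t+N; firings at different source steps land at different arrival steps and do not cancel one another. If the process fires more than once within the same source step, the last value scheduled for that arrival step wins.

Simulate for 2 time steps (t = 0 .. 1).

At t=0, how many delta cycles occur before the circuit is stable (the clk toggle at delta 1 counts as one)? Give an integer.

4

t=0 Δ0: s4=1 s3=0 s0=0 s2=1 s5=0 s6=0 s7=1 clk=0 s1=1
  Δ1: clk:0→1
  Δ2: s5:0→1
  Δ3: s4:1→0, s2:1→0
  Δ4: s2:0→1
  (4Δ to stable)
t=1 Δ0: s4=0 s3=0 s0=0 s2=1 s5=1 s6=0 s7=1 clk=1 s1=1
  Δ1: clk:1→0
  (1Δ to stable)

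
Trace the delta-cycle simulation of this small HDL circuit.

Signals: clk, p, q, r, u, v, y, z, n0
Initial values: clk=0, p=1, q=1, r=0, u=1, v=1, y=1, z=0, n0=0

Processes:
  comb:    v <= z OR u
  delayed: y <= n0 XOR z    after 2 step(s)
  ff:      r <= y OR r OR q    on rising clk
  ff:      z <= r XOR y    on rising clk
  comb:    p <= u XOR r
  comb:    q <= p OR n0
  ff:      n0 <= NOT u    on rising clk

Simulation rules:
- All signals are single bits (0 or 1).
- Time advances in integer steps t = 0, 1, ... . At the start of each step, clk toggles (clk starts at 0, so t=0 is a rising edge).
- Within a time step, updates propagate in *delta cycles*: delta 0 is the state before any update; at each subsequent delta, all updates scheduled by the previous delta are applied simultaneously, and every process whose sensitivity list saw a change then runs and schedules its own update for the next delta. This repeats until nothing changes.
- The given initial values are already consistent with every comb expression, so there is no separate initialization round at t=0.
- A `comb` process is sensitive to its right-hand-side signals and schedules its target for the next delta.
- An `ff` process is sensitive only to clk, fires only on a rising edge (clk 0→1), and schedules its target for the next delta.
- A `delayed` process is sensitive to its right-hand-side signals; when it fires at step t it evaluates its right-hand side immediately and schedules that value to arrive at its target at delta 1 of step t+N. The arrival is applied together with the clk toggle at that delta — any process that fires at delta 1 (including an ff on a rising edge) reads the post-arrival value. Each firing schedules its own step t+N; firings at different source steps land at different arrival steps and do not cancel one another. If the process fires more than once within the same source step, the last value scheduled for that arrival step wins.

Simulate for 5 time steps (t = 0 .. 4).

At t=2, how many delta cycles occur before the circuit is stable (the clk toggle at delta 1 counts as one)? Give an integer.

2

t0.Δ0 y=1 z=0 u=1 clk=0 q=1 r=0 v=1 n0=0 p=1
t0.Δ1 y=1 z=0 u=1 clk=1 q=1 r=0 v=1 n0=0 p=1
t0.Δ2 y=1 z=1 u=1 clk=1 q=1 r=1 v=1 n0=0 p=1
t0.Δ3 y=1 z=1 u=1 clk=1 q=1 r=1 v=1 n0=0 p=0
t0.Δ4 y=1 z=1 u=1 clk=1 q=0 r=1 v=1 n0=0 p=0
t1.Δ0 y=1 z=1 u=1 clk=1 q=0 r=1 v=1 n0=0 p=0
t1.Δ1 y=1 z=1 u=1 clk=0 q=0 r=1 v=1 n0=0 p=0
t2.Δ0 y=1 z=1 u=1 clk=0 q=0 r=1 v=1 n0=0 p=0
t2.Δ1 y=1 z=1 u=1 clk=1 q=0 r=1 v=1 n0=0 p=0
t2.Δ2 y=1 z=0 u=1 clk=1 q=0 r=1 v=1 n0=0 p=0
t3.Δ0 y=1 z=0 u=1 clk=1 q=0 r=1 v=1 n0=0 p=0
t3.Δ1 y=1 z=0 u=1 clk=0 q=0 r=1 v=1 n0=0 p=0
t4.Δ0 y=1 z=0 u=1 clk=0 q=0 r=1 v=1 n0=0 p=0
t4.Δ1 y=0 z=0 u=1 clk=1 q=0 r=1 v=1 n0=0 p=0
t4.Δ2 y=0 z=1 u=1 clk=1 q=0 r=1 v=1 n0=0 p=0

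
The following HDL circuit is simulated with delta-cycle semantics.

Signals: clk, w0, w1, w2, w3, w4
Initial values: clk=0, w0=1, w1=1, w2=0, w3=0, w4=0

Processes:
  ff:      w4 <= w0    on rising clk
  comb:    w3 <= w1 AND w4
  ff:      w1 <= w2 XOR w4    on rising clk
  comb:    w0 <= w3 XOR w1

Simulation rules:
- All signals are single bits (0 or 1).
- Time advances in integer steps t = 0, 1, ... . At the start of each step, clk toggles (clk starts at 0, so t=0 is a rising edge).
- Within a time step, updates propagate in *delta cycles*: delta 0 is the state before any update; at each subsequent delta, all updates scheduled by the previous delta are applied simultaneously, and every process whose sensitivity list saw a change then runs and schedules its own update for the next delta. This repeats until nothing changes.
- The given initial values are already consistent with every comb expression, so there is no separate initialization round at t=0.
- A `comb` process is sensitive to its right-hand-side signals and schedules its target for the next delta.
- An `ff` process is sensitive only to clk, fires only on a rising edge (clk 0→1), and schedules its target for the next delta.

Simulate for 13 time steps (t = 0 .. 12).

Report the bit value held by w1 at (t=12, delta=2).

[bits: w4,w3,clk,w1,w2,w0]
t=0: Δ0=000101 Δ1=001101 Δ2=101001 Δ3=101000 | 3Δ
t=1: Δ0=101000 Δ1=100000 | 1Δ
t=2: Δ0=100000 Δ1=101000 Δ2=001100 Δ3=001101 | 3Δ
t=3: Δ0=001101 Δ1=000101 | 1Δ
t=4: Δ0=000101 Δ1=001101 Δ2=101001 Δ3=101000 | 3Δ
t=5: Δ0=101000 Δ1=100000 | 1Δ
t=6: Δ0=100000 Δ1=101000 Δ2=001100 Δ3=001101 | 3Δ
t=7: Δ0=001101 Δ1=000101 | 1Δ
t=8: Δ0=000101 Δ1=001101 Δ2=101001 Δ3=101000 | 3Δ
t=9: Δ0=101000 Δ1=100000 | 1Δ
t=10: Δ0=100000 Δ1=101000 Δ2=001100 Δ3=001101 | 3Δ
t=11: Δ0=001101 Δ1=000101 | 1Δ
t=12: Δ0=000101 Δ1=001101 Δ2=101001 Δ3=101000 | 3Δ

0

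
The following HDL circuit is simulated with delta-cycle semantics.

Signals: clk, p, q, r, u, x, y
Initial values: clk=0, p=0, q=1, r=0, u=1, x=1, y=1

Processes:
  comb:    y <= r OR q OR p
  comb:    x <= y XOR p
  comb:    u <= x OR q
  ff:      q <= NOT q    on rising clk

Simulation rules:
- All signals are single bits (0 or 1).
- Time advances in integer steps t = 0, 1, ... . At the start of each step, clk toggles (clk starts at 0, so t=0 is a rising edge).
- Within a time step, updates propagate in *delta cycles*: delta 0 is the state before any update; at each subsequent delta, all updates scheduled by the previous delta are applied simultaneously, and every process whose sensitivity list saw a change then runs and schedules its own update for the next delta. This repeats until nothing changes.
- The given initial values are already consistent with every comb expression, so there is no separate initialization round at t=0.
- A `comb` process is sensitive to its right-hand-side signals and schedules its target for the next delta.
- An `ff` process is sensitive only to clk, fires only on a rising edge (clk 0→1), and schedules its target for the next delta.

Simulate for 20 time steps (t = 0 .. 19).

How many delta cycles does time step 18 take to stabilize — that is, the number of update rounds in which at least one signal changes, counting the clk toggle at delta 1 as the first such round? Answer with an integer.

[bits: x,q,p,clk,u,r,y]
t=0: Δ0=1100101 Δ1=1101101 Δ2=1001101 Δ3=1001100 Δ4=0001100 Δ5=0001000 | 5Δ
t=1: Δ0=0001000 Δ1=0000000 | 1Δ
t=2: Δ0=0000000 Δ1=0001000 Δ2=0101000 Δ3=0101101 Δ4=1101101 | 4Δ
t=3: Δ0=1101101 Δ1=1100101 | 1Δ
t=4: Δ0=1100101 Δ1=1101101 Δ2=1001101 Δ3=1001100 Δ4=0001100 Δ5=0001000 | 5Δ
t=5: Δ0=0001000 Δ1=0000000 | 1Δ
t=6: Δ0=0000000 Δ1=0001000 Δ2=0101000 Δ3=0101101 Δ4=1101101 | 4Δ
t=7: Δ0=1101101 Δ1=1100101 | 1Δ
t=8: Δ0=1100101 Δ1=1101101 Δ2=1001101 Δ3=1001100 Δ4=0001100 Δ5=0001000 | 5Δ
t=9: Δ0=0001000 Δ1=0000000 | 1Δ
t=10: Δ0=0000000 Δ1=0001000 Δ2=0101000 Δ3=0101101 Δ4=1101101 | 4Δ
t=11: Δ0=1101101 Δ1=1100101 | 1Δ
t=12: Δ0=1100101 Δ1=1101101 Δ2=1001101 Δ3=1001100 Δ4=0001100 Δ5=0001000 | 5Δ
t=13: Δ0=0001000 Δ1=0000000 | 1Δ
t=14: Δ0=0000000 Δ1=0001000 Δ2=0101000 Δ3=0101101 Δ4=1101101 | 4Δ
t=15: Δ0=1101101 Δ1=1100101 | 1Δ
t=16: Δ0=1100101 Δ1=1101101 Δ2=1001101 Δ3=1001100 Δ4=0001100 Δ5=0001000 | 5Δ
t=17: Δ0=0001000 Δ1=0000000 | 1Δ
t=18: Δ0=0000000 Δ1=0001000 Δ2=0101000 Δ3=0101101 Δ4=1101101 | 4Δ
t=19: Δ0=1101101 Δ1=1100101 | 1Δ

4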